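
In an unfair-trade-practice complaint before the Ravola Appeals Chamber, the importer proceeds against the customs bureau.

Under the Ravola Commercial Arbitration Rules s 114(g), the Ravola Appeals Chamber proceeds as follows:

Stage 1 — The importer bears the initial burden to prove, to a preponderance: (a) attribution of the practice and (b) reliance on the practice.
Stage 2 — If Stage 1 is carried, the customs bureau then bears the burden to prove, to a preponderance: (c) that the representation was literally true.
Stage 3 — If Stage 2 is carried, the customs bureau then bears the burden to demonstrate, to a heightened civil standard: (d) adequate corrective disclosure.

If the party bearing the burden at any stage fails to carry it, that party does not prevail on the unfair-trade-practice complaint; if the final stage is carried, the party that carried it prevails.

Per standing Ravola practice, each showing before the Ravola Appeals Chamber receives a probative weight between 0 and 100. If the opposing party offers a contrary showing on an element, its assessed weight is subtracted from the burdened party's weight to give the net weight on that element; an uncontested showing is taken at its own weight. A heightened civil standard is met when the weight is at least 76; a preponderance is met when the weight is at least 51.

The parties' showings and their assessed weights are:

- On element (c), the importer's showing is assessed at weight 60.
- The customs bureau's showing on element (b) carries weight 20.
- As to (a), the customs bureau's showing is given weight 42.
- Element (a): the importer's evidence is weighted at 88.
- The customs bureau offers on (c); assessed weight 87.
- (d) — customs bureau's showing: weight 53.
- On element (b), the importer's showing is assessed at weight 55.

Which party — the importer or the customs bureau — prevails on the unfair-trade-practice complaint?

customs bureau

Stage 1 — burden on importer; standard: a preponderance (weight is at least 51).
    (a): 88 − 42 = 46 < 51 [not met]
    (b): 55 − 20 = 35 < 51 [not met]
  Not every element is met, so the importer fails to carry Stage 1.
So the customs bureau prevails.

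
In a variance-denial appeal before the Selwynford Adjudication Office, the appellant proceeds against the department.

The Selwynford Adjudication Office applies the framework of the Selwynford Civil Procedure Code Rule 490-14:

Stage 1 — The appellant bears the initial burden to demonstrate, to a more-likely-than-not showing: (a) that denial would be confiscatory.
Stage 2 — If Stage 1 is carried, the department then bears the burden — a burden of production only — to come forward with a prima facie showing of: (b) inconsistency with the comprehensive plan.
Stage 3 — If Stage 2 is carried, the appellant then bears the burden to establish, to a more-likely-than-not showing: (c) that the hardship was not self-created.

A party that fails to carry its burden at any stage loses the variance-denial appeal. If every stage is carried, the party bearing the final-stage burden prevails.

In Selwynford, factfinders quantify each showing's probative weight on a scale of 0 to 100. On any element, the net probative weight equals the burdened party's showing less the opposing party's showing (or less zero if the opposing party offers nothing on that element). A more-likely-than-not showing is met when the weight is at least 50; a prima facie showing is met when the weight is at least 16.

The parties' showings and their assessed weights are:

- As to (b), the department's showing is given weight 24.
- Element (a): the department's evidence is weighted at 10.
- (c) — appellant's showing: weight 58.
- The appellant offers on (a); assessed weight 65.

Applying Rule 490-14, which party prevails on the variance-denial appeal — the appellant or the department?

Stage 1 (appellant, a more-likely-than-not showing, weight is at least 50): (a) net 65−10=55 ≥ 50 — meets.
  All elements met. The burden passes to the department.
Stage 2 (department, a prima facie showing, weight is at least 16): (b) 24 ≥ 16 — meets.
  All elements met. The burden passes to the appellant.
Stage 3 (appellant, a more-likely-than-not showing, weight is at least 50): (c) 58 ≥ 50 — meets.
  All elements met at the final stage.
With every stage satisfied, the appellant prevails.

appellant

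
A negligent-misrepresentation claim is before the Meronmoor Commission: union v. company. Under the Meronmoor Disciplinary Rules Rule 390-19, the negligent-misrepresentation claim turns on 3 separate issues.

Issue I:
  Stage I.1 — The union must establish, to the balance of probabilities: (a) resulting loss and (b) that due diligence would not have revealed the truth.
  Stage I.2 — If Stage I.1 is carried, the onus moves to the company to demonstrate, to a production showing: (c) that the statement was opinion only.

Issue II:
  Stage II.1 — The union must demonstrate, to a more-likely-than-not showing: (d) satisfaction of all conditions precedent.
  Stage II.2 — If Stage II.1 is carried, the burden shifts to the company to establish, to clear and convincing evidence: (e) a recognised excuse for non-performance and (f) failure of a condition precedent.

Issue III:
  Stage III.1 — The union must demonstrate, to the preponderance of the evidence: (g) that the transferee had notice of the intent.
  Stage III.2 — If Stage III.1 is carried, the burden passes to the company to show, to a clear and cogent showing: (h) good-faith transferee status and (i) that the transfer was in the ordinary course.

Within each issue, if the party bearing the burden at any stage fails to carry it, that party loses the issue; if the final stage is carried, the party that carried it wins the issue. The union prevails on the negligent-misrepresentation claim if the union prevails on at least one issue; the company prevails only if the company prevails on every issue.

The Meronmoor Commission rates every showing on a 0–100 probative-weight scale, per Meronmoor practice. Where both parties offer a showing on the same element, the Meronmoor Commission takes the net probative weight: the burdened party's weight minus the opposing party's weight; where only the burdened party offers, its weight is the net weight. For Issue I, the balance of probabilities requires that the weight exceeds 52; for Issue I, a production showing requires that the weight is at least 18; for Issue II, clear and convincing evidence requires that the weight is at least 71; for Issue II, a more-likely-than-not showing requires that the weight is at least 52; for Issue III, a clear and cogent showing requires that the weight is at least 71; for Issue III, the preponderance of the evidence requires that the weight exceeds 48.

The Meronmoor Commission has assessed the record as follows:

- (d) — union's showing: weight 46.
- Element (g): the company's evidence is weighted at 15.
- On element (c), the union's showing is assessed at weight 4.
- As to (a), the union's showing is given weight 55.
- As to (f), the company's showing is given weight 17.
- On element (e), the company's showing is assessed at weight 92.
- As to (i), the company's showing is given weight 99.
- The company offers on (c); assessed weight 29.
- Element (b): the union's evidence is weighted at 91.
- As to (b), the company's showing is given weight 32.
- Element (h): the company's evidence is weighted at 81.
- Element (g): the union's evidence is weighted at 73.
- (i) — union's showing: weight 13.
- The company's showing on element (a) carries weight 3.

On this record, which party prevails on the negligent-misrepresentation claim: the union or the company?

company

— Issue I —
Stage I.1 (union, the balance of probabilities, weight exceeds 52): (a) net 55−3=52 ≤ 52 — fails; (b) net 91−32=59 > 52 — meets.
  Stage I.1 not carried; the union fails its burden.
So the company prevails on this issue.
— Issue II —
Stage II.1 (union, a more-likely-than-not showing, weight is at least 52): (d) 46 < 52 — fails.
  Stage II.1 not carried; the union fails its burden.
The company prevails on this issue.
— Issue III —
At Stage III.1 the union must meet the preponderance of the evidence (weight exceeds 48): on (g) the weight is 73 less the opposing 15 gives net 58, > 48, so (g) meets the standard.
  Stage III.1 is satisfied; the onus moves to the company.
At Stage III.2 the company must meet a clear and cogent showing (weight is at least 71): on (h) the weight is 81, which does reach 71, so (h) meets the standard; on (i) the weight is 99 less the opposing 13 gives net 86, which does reach 71, so (i) meets the standard.
  Stage III.2 carried; the final stage is satisfied.
Every stage carried; the company prevails on this issue.
Per-issue: Issue I → company; Issue II → company; Issue III → company. The union must prevail on at least one issue; overall, the company prevails.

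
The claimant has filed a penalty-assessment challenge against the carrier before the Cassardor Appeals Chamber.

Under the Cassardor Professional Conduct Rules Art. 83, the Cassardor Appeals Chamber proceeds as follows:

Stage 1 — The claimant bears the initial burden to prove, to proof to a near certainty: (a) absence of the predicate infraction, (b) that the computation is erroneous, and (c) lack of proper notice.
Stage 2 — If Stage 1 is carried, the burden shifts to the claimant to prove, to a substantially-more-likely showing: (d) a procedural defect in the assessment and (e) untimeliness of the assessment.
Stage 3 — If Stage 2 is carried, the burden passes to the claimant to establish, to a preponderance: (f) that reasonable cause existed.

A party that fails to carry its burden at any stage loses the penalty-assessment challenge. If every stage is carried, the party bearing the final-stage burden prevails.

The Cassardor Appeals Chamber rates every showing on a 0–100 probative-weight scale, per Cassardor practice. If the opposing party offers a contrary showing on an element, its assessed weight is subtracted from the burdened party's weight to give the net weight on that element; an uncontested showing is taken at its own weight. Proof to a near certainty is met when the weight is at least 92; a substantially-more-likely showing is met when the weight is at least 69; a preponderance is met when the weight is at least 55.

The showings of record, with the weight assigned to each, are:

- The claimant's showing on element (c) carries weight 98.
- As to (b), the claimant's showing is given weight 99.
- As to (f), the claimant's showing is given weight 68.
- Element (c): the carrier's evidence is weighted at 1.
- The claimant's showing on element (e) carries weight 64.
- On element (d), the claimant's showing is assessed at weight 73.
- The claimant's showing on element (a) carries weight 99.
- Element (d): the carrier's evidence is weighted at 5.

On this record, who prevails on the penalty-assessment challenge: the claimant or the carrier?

At Stage 1 the claimant must meet proof to a near certainty (weight is at least 92): on (a) the weight is 99, which does reach 92, so (a) meets the standard; on (b) the weight is 99, which does reach 92, so (b) meets the standard; on (c) the weight is 98 less the opposing 1 gives net 97, ≥ 92, so (c) meets the standard.
  All elements met. The claimant retains the burden for Stage 2.
At Stage 2 the claimant must meet a substantially-more-likely showing (weight is at least 69): on (d) the weight is 73 less the opposing 5 gives net 68, which does not reach 69, so (d) does not meet the standard; on (e) the weight is 64, < 69, so (e) does not meet the standard.
  Stage 2 not carried; the claimant fails its burden.
So the carrier prevails.

carrier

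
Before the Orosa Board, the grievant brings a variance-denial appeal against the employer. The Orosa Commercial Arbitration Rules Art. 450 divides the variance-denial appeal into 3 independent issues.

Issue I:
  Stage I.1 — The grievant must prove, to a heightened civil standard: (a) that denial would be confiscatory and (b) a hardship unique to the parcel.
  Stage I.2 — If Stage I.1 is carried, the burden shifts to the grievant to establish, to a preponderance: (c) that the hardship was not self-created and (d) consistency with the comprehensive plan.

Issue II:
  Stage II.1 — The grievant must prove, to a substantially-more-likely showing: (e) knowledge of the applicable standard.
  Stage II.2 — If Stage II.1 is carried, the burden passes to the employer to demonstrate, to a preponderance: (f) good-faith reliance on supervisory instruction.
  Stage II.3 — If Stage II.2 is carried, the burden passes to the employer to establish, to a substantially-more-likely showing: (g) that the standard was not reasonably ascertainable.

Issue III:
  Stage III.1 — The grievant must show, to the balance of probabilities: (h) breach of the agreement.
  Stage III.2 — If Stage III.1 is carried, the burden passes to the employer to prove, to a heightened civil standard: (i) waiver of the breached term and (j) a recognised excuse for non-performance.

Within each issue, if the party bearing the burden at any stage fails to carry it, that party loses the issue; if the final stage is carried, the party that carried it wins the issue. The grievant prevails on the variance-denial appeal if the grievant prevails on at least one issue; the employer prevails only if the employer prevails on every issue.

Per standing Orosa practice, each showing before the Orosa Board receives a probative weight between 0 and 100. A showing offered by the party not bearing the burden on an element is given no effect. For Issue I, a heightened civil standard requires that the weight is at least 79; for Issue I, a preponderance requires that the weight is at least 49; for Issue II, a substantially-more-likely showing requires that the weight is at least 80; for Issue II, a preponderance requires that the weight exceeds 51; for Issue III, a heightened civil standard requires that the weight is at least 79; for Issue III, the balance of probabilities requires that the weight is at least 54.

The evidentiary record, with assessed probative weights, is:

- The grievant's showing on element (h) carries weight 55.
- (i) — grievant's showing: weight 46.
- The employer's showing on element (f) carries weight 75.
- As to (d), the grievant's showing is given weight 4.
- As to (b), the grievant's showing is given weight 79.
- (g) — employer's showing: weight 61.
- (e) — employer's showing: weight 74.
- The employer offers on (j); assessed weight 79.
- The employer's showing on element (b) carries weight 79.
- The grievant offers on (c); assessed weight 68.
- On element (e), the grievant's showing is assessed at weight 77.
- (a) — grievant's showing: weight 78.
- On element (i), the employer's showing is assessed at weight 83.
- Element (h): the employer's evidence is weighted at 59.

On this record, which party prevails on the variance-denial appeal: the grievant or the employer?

employer

— Issue I —
At Stage I.1 the grievant must meet a heightened civil standard (weight is at least 79): on (a) the weight is 78, < 79, so (a) does not meet the standard; on (b) the weight is 79 (the employer's 79 is given no effect), ≥ 79, so (b) meets the standard.
  Not every element is met, so the grievant fails to carry Stage I.1.
The analysis ends at Stage I.1; the employer prevails on this issue.
— Issue II —
Stage II.1 — burden on grievant; standard: a substantially-more-likely showing (weight is at least 80).
    (e): 77 (employer's 74 disregarded) < 80 [not met]
  Stage II.1 not carried; the grievant fails its burden.
The employer prevails on this issue.
— Issue III —
Stage III.1 (grievant, the balance of probabilities, weight is at least 54): (h) 55 (employer's 59 disregarded) ≥ 54 — meets.
  Stage III.1 carried; the burden shifts to the employer.
Stage III.2 (employer, a heightened civil standard, weight is at least 79): (i) 83 (grievant's 46 disregarded) ≥ 79 — meets; (j) 79 ≥ 79 — meets.
  The employer carries the last stage.
Every stage carried; the employer prevails on this issue.
Per-issue: Issue I → employer; Issue II → employer; Issue III → employer. The grievant must prevail on at least one issue; overall, the employer prevails.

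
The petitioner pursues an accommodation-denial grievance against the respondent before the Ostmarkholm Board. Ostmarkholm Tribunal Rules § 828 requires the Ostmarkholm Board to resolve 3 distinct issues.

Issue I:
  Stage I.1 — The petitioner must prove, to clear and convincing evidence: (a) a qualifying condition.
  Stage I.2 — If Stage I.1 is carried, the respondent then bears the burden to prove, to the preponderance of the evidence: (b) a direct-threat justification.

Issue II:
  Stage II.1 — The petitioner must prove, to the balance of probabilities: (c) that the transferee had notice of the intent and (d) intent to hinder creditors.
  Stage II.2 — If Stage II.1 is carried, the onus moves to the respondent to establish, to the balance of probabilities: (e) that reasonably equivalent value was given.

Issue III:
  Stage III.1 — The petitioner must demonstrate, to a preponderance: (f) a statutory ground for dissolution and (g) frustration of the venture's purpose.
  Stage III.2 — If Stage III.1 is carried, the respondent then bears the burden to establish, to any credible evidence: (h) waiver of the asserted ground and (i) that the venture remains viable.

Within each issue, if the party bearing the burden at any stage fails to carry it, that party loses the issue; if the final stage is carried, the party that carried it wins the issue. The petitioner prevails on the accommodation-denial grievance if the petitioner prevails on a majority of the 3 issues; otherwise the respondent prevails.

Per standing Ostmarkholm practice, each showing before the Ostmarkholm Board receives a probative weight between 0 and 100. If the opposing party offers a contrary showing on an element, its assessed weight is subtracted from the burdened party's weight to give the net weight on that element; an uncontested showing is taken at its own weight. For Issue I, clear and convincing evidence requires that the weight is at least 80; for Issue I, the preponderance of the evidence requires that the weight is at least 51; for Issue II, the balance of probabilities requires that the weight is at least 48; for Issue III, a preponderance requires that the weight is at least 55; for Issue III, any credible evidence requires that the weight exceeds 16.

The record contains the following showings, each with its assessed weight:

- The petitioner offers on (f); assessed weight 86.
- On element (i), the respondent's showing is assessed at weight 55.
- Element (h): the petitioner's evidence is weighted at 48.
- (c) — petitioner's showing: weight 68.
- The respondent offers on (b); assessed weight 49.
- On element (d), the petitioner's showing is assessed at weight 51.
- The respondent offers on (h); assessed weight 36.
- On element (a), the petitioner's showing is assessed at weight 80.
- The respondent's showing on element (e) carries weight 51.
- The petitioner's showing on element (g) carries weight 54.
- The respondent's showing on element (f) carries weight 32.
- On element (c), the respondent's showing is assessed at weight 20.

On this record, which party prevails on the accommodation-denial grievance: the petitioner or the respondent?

respondent

— Issue I —
Stage I.1 (petitioner, clear and convincing evidence, weight is at least 80): (a) 80 ≥ 80 — meets.
  Stage I.1 carried; the burden shifts to the respondent.
Stage I.2 (respondent, the preponderance of the evidence, weight is at least 51): (b) 49 < 51 — fails.
  The respondent does not carry Stage I.2.
So the petitioner prevails on this issue.
— Issue II —
Stage II.1 — burden on petitioner; standard: the balance of probabilities (weight is at least 48).
    (c): 68 − 20 = 48 ≥ 48 [met]
    (d): 51 ≥ 48 [met]
  Stage II.1 is satisfied; the onus moves to the respondent.
Stage II.2 — burden on respondent; standard: the balance of probabilities (weight is at least 48).
    (e): 51 ≥ 48 [met]
  All elements met at the final stage.
With every stage satisfied, the respondent prevails on this issue.
— Issue III —
At Stage III.1 the petitioner must meet a preponderance (weight is at least 55): on (f) the weight is 86 less the opposing 32 gives net 54, < 55, so (f) does not meet the standard; on (g) the weight is 54, < 55, so (g) does not meet the standard.
  Not every element is met, so the petitioner fails to carry Stage III.1.
So the respondent prevails on this issue.
Per-issue: Issue I → petitioner; Issue II → respondent; Issue III → respondent. The petitioner must prevail on a majority of issues; overall, the respondent prevails.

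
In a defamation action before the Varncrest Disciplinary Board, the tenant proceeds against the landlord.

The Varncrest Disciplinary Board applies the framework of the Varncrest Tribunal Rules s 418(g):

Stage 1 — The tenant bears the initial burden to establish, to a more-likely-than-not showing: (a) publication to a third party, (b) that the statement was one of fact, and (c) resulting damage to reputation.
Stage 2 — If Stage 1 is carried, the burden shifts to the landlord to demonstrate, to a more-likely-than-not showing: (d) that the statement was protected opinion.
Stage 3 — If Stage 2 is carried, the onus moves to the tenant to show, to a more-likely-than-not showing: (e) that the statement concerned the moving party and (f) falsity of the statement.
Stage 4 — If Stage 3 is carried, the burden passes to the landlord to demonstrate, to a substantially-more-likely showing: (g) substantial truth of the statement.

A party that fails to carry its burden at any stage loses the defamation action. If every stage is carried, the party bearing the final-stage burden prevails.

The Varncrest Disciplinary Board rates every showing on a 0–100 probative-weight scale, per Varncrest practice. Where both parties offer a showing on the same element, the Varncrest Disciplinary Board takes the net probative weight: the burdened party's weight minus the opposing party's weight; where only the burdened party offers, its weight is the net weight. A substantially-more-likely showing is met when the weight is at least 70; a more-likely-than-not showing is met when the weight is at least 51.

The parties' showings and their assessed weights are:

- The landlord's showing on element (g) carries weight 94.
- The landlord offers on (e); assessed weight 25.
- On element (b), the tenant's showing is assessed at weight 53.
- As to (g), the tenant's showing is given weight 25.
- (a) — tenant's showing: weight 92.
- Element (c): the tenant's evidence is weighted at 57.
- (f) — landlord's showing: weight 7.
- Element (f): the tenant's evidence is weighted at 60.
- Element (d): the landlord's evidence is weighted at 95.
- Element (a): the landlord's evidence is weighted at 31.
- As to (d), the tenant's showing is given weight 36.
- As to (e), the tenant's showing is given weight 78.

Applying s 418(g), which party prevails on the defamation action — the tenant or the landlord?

tenant

Stage 1 (tenant, a more-likely-than-not showing, weight is at least 51): (a) net 92−31=61 ≥ 51 — meets; (b) 53 ≥ 51 — meets; (c) 57 ≥ 51 — meets.
  Stage 1 is satisfied; the onus moves to the landlord.
Stage 2 (landlord, a more-likely-than-not showing, weight is at least 51): (d) net 95−36=59 ≥ 51 — meets.
  All elements met. The burden passes to the tenant.
Stage 3 (tenant, a more-likely-than-not showing, weight is at least 51): (e) net 78−25=53 ≥ 51 — meets; (f) net 60−7=53 ≥ 51 — meets.
  Stage 3 is satisfied; the onus moves to the landlord.
Stage 4 (landlord, a substantially-more-likely showing, weight is at least 70): (g) net 94−25=69 < 70 — fails.
  Not every element is met, so the landlord fails to carry Stage 4.
The analysis ends at Stage 4; the tenant prevails.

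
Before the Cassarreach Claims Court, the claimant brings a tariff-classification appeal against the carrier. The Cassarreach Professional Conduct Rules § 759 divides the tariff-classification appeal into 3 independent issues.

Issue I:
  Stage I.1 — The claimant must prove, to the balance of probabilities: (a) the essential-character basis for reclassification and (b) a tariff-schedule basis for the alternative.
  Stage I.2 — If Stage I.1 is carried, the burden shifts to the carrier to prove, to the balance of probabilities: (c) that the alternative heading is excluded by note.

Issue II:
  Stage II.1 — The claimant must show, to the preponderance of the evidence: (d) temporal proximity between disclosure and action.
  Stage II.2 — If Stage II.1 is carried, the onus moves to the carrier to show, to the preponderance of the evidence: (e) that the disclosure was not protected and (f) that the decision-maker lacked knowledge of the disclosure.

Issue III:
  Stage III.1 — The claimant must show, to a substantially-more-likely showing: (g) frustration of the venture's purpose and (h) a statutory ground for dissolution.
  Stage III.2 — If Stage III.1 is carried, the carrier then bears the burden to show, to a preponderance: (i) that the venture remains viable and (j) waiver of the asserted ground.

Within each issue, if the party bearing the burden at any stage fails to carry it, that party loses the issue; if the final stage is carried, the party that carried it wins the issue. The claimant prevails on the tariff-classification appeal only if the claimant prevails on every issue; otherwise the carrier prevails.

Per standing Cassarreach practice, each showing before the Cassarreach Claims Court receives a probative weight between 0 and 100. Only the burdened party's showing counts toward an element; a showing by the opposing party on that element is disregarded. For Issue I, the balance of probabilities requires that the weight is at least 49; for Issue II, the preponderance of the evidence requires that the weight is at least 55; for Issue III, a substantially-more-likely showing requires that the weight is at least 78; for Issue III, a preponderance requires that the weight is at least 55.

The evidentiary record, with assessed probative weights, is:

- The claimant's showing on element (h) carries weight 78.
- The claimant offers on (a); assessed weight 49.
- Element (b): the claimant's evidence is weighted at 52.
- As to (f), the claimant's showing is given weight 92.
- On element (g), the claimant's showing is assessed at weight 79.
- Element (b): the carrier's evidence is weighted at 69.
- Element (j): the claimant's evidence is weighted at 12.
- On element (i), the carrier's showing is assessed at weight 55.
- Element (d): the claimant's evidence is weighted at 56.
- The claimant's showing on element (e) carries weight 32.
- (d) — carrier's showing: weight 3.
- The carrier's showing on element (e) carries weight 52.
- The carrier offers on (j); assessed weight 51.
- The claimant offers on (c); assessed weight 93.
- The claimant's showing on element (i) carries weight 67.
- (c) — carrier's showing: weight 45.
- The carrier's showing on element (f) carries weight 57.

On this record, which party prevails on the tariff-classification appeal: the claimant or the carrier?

claimant

— Issue I —
Stage I.1 (claimant, the balance of probabilities, weight is at least 49): (a) 49 ≥ 49 — meets; (b) 52 (carrier's 69 disregarded) ≥ 49 — meets.
  The claimant carries Stage I.1; the carrier now bears the burden.
Stage I.2 (carrier, the balance of probabilities, weight is at least 49): (c) 45 (claimant's 93 disregarded) < 49 — fails.
  The carrier does not carry Stage I.2.
The analysis ends at Stage I.2; the claimant prevails on this issue.
— Issue II —
Stage II.1 — burden on claimant; standard: the preponderance of the evidence (weight is at least 55).
    (d): 56 (carrier's 3 disregarded) ≥ 55 [met]
  Stage II.1 is satisfied; the onus moves to the carrier.
Stage II.2 — burden on carrier; standard: the preponderance of the evidence (weight is at least 55).
    (e): 52 (claimant's 32 disregarded) < 55 [not met]
    (f): 57 (claimant's 92 disregarded) ≥ 55 [met]
  Stage II.2 not carried; the carrier fails its burden.
The claimant prevails on this issue.
— Issue III —
At Stage III.1 the claimant must meet a substantially-more-likely showing (weight is at least 78): on (g) the weight is 79, which does reach 78, so (g) meets the standard; on (h) the weight is 78, which does reach 78, so (h) meets the standard.
  Stage III.1 is satisfied; the onus moves to the carrier.
At Stage III.2 the carrier must meet a preponderance (weight is at least 55): on (i) the weight is 55 (the claimant's 67 is given no effect), ≥ 55, so (i) meets the standard; on (j) the weight is 51 (the claimant's 12 is given no effect), < 55, so (j) does not meet the standard.
  The carrier does not carry Stage III.2.
The claimant prevails on this issue.
Per-issue: Issue I → claimant; Issue II → claimant; Issue III → claimant. The claimant must prevail on every issue; overall, the claimant prevails.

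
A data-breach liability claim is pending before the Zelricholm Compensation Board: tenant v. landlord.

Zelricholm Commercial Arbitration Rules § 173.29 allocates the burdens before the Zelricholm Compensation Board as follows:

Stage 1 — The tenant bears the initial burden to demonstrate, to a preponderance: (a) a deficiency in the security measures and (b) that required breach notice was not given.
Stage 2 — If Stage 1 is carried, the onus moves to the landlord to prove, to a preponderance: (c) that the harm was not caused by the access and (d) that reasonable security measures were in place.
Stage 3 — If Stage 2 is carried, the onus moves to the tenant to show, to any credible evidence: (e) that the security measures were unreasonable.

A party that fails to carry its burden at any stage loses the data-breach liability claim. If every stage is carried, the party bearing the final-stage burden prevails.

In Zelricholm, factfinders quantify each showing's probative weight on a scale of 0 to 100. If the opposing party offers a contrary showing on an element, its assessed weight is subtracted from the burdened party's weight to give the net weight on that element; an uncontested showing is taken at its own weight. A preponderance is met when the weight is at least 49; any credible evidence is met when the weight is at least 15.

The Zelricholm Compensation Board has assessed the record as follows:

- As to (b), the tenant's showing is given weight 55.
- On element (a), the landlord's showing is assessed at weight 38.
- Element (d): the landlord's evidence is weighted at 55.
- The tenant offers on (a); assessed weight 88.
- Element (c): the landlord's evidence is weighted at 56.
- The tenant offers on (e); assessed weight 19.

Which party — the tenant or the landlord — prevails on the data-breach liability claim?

At Stage 1 the tenant must meet a preponderance (weight is at least 49): on (a) the weight is 88 less the opposing 38 gives net 50, which does reach 49, so (a) meets the standard; on (b) the weight is 55, ≥ 49, so (b) meets the standard.
  All elements met. The burden passes to the landlord.
At Stage 2 the landlord must meet a preponderance (weight is at least 49): on (c) the weight is 56, which does reach 49, so (c) meets the standard; on (d) the weight is 55, which does reach 49, so (d) meets the standard.
  The landlord carries Stage 2; the tenant now bears the burden.
At Stage 3 the tenant must meet any credible evidence (weight is at least 15): on (e) the weight is 19, which does reach 15, so (e) meets the standard.
  Stage 3 carried; the final stage is satisfied.
With every stage satisfied, the tenant prevails.

tenant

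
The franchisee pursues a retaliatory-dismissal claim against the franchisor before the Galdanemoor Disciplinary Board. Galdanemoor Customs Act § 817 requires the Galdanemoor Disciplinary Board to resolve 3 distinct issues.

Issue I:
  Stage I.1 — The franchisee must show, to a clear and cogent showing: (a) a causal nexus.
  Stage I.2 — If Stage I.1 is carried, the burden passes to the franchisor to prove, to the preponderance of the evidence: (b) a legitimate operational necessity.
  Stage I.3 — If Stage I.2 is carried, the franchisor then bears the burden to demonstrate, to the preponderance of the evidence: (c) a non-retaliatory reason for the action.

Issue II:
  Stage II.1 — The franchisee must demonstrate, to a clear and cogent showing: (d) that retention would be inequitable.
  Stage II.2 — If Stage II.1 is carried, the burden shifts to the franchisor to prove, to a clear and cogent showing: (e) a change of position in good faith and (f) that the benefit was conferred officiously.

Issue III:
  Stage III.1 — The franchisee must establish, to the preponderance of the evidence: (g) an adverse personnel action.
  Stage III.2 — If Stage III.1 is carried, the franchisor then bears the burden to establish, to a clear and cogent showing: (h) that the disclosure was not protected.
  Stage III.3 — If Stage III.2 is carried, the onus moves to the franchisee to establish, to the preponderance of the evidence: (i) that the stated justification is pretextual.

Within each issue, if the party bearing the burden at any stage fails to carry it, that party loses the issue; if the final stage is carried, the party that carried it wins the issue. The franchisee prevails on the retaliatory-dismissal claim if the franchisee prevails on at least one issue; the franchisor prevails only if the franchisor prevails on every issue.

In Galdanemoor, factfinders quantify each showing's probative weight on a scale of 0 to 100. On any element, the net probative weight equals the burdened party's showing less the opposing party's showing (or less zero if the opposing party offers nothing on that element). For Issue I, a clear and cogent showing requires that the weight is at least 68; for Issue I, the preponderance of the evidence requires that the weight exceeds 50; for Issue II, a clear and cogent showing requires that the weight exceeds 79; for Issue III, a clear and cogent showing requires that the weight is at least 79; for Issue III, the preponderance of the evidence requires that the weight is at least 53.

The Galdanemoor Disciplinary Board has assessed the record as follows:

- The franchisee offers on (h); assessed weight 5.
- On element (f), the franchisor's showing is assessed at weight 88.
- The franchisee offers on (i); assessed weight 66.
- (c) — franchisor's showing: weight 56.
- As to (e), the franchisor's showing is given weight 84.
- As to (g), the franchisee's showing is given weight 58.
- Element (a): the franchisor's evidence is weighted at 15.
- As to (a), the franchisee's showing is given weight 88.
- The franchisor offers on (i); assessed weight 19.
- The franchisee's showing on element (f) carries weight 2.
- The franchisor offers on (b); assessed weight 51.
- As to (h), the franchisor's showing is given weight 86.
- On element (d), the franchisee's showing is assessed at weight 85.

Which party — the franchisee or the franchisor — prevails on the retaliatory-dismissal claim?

franchisor

— Issue I —
Stage I.1 — burden on franchisee; standard: a clear and cogent showing (weight is at least 68).
    (a): 88 − 15 = 73 ≥ 68 [met]
  Stage I.1 is satisfied; the onus moves to the franchisor.
Stage I.2 — burden on franchisor; standard: the preponderance of the evidence (weight exceeds 50).
    (b): 51 > 50 [met]
  All elements met. The franchisor retains the burden for Stage I.3.
Stage I.3 — burden on franchisor; standard: the preponderance of the evidence (weight exceeds 50).
    (c): 56 > 50 [met]
  The franchisor carries the last stage.
With every stage satisfied, the franchisor prevails on this issue.
— Issue II —
Stage II.1 — burden on franchisee; standard: a clear and cogent showing (weight exceeds 79).
    (d): 85 > 79 [met]
  Stage II.1 is satisfied; the onus moves to the franchisor.
Stage II.2 — burden on franchisor; standard: a clear and cogent showing (weight exceeds 79).
    (e): 84 > 79 [met]
    (f): 88 − 2 = 86 > 79 [met]
  Stage II.2 carried; the final stage is satisfied.
All stages carried — the franchisor prevails on this issue.
— Issue III —
Stage III.1 — burden on franchisee; standard: the preponderance of the evidence (weight is at least 53).
    (g): 58 ≥ 53 [met]
  The franchisee carries Stage III.1; the franchisor now bears the burden.
Stage III.2 — burden on franchisor; standard: a clear and cogent showing (weight is at least 79).
    (h): 86 − 5 = 81 ≥ 79 [met]
  All elements met. The burden passes to the franchisee.
Stage III.3 — burden on franchisee; standard: the preponderance of the evidence (weight is at least 53).
    (i): 66 − 19 = 47 < 53 [not met]
  The franchisee does not carry Stage III.3.
So the franchisor prevails on this issue.
Per-issue: Issue I → franchisor; Issue II → franchisor; Issue III → franchisor. The franchisee must prevail on at least one issue; overall, the franchisor prevails.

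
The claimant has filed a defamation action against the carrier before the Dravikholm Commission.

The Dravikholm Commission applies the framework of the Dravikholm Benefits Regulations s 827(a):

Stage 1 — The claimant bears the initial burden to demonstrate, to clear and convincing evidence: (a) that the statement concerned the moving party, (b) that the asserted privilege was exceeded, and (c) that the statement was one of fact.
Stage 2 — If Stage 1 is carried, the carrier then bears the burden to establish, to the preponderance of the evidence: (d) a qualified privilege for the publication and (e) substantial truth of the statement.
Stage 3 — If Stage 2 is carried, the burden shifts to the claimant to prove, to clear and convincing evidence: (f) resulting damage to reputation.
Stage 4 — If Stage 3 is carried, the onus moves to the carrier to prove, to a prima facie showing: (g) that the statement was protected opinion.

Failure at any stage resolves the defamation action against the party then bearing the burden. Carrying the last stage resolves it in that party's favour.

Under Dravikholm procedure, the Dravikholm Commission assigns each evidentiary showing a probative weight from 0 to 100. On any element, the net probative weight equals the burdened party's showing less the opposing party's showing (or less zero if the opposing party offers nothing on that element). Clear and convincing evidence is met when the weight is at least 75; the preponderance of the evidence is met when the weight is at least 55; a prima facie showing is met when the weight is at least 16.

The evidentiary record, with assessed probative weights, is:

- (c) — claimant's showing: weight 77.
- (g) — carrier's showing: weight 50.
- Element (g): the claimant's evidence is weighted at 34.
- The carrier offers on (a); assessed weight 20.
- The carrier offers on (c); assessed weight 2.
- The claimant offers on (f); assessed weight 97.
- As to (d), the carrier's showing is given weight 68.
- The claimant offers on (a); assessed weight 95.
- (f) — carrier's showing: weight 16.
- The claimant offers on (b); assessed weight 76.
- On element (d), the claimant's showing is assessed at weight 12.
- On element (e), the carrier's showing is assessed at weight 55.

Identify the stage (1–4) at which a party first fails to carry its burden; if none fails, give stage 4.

Stage 1 — burden on claimant; standard: clear and convincing evidence (weight is at least 75).
    (a): 95 − 20 = 75 ≥ 75 [met]
    (b): 76 ≥ 75 [met]
    (c): 77 − 2 = 75 ≥ 75 [met]
  Stage 1 carried; the burden shifts to the carrier.
Stage 2 — burden on carrier; standard: the preponderance of the evidence (weight is at least 55).
    (d): 68 − 12 = 56 ≥ 55 [met]
    (e): 55 ≥ 55 [met]
  The carrier carries Stage 2; the claimant now bears the burden.
Stage 3 — burden on claimant; standard: clear and convincing evidence (weight is at least 75).
    (f): 97 − 16 = 81 ≥ 75 [met]
  Stage 3 carried; the burden shifts to the carrier.
Stage 4 — burden on carrier; standard: a prima facie showing (weight is at least 16).
    (g): 50 − 34 = 16 ≥ 16 [met]
  Stage 4 carried; the final stage is satisfied.
With every stage satisfied, the carrier prevails.

stage 4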